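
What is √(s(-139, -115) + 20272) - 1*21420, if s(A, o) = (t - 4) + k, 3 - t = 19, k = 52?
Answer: -21420 + 12*√141 ≈ -21278.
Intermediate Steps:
t = -16 (t = 3 - 1*19 = 3 - 19 = -16)
s(A, o) = 32 (s(A, o) = (-16 - 4) + 52 = -20 + 52 = 32)
√(s(-139, -115) + 20272) - 1*21420 = √(32 + 20272) - 1*21420 = √20304 - 21420 = 12*√141 - 21420 = -21420 + 12*√141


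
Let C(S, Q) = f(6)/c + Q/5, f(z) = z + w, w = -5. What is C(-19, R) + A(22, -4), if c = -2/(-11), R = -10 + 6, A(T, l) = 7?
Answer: 117/10 ≈ 11.700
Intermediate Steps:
f(z) = -5 + z (f(z) = z - 5 = -5 + z)
R = -4
c = 2/11 (c = -2*(-1/11) = 2/11 ≈ 0.18182)
C(S, Q) = 11/2 + Q/5 (C(S, Q) = (-5 + 6)/(2/11) + Q/5 = 1*(11/2) + Q*(1/5) = 11/2 + Q/5)
C(-19, R) + A(22, -4) = (11/2 + (1/5)*(-4)) + 7 = (11/2 - 4/5) + 7 = 47/10 + 7 = 117/10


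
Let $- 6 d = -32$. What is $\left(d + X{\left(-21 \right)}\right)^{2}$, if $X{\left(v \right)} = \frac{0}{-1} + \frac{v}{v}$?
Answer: $\frac{361}{9} \approx 40.111$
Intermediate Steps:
$X{\left(v \right)} = 1$ ($X{\left(v \right)} = 0 \left(-1\right) + 1 = 0 + 1 = 1$)
$d = \frac{16}{3}$ ($d = \left(- \frac{1}{6}\right) \left(-32\right) = \frac{16}{3} \approx 5.3333$)
$\left(d + X{\left(-21 \right)}\right)^{2} = \left(\frac{16}{3} + 1\right)^{2} = \left(\frac{19}{3}\right)^{2} = \frac{361}{9}$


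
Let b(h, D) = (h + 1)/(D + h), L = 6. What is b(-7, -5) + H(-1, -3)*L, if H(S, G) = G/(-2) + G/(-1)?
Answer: 55/2 ≈ 27.500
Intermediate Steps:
b(h, D) = (1 + h)/(D + h)
H(S, G) = -3*G/2 (H(S, G) = G*(-½) + G*(-1) = -G/2 - G = -3*G/2)
b(-7, -5) + H(-1, -3)*L = (1 - 7)/(-5 - 7) - 3/2*(-3)*6 = -6/(-12) + (9/2)*6 = -1/12*(-6) + 27 = ½ + 27 = 55/2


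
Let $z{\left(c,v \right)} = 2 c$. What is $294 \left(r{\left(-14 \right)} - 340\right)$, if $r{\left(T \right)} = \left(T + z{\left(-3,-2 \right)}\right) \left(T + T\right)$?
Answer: $64680$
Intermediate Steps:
$r{\left(T \right)} = 2 T \left(-6 + T\right)$ ($r{\left(T \right)} = \left(T + 2 \left(-3\right)\right) \left(T + T\right) = \left(T - 6\right) 2 T = \left(-6 + T\right) 2 T = 2 T \left(-6 + T\right)$)
$294 \left(r{\left(-14 \right)} - 340\right) = 294 \left(2 \left(-14\right) \left(-6 - 14\right) - 340\right) = 294 \left(2 \left(-14\right) \left(-20\right) - 340\right) = 294 \left(560 - 340\right) = 294 \cdot 220 = 64680$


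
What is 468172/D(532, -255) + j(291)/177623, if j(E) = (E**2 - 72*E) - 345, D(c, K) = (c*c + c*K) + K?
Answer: 92482472012/26129941907 ≈ 3.5393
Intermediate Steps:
D(c, K) = K + c**2 + K*c (D(c, K) = (c**2 + K*c) + K = K + c**2 + K*c)
j(E) = -345 + E**2 - 72*E
468172/D(532, -255) + j(291)/177623 = 468172/(-255 + 532**2 - 255*532) + (-345 + 291**2 - 72*291)/177623 = 468172/(-255 + 283024 - 135660) + (-345 + 84681 - 20952)*(1/177623) = 468172/147109 + 63384*(1/177623) = 468172*(1/147109) + 63384/177623 = 468172/147109 + 63384/177623 = 92482472012/26129941907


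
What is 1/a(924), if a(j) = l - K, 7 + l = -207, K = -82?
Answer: -1/132 ≈ -0.0075758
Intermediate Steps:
l = -214 (l = -7 - 207 = -214)
a(j) = -132 (a(j) = -214 - 1*(-82) = -214 + 82 = -132)
1/a(924) = 1/(-132) = -1/132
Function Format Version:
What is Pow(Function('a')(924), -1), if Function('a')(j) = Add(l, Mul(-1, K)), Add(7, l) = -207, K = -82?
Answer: Rational(-1, 132) ≈ -0.0075758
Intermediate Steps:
l = -214 (l = Add(-7, -207) = -214)
Function('a')(j) = -132 (Function('a')(j) = Add(-214, Mul(-1, -82)) = Add(-214, 82) = -132)
Pow(Function('a')(924), -1) = Pow(-132, -1) = Rational(-1, 132)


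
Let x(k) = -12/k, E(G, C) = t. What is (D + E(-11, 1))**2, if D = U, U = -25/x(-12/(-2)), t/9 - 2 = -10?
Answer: 14161/4 ≈ 3540.3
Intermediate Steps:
t = -72 (t = 18 + 9*(-10) = 18 - 90 = -72)
E(G, C) = -72
U = 25/2 (U = -25/((-12/((-12/(-2))))) = -25/((-12/((-12*(-1/2))))) = -25/((-12/6)) = -25/((-12*1/6)) = -25/(-2) = -25*(-1/2) = 25/2 ≈ 12.500)
D = 25/2 ≈ 12.500
(D + E(-11, 1))**2 = (25/2 - 72)**2 = (-119/2)**2 = 14161/4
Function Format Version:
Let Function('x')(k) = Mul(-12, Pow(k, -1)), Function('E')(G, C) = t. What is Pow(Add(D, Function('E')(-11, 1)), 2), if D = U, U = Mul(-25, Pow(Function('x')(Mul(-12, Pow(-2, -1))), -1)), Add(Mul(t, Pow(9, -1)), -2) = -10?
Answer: Rational(14161, 4) ≈ 3540.3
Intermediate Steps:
t = -72 (t = Add(18, Mul(9, -10)) = Add(18, -90) = -72)
Function('E')(G, C) = -72
U = Rational(25, 2) (U = Mul(-25, Pow(Mul(-12, Pow(Mul(-12, Pow(-2, -1)), -1)), -1)) = Mul(-25, Pow(Mul(-12, Pow(Mul(-12, Rational(-1, 2)), -1)), -1)) = Mul(-25, Pow(Mul(-12, Pow(6, -1)), -1)) = Mul(-25, Pow(Mul(-12, Rational(1, 6)), -1)) = Mul(-25, Pow(-2, -1)) = Mul(-25, Rational(-1, 2)) = Rational(25, 2) ≈ 12.500)
D = Rational(25, 2) ≈ 12.500
Pow(Add(D, Function('E')(-11, 1)), 2) = Pow(Add(Rational(25, 2), -72), 2) = Pow(Rational(-119, 2), 2) = Rational(14161, 4)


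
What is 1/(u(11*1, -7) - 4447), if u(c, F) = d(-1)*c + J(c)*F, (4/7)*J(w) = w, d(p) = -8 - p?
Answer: -4/18635 ≈ -0.00021465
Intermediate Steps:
J(w) = 7*w/4
u(c, F) = -7*c + 7*F*c/4 (u(c, F) = (-8 - 1*(-1))*c + (7*c/4)*F = (-8 + 1)*c + 7*F*c/4 = -7*c + 7*F*c/4)
1/(u(11*1, -7) - 4447) = 1/(7*(11*1)*(-4 - 7)/4 - 4447) = 1/((7/4)*11*(-11) - 4447) = 1/(-847/4 - 4447) = 1/(-18635/4) = -4/18635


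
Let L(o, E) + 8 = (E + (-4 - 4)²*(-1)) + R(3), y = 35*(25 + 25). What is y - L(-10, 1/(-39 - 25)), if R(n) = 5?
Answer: 116289/64 ≈ 1817.0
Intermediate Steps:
y = 1750 (y = 35*50 = 1750)
L(o, E) = -67 + E (L(o, E) = -8 + ((E + (-4 - 4)²*(-1)) + 5) = -8 + ((E + (-8)²*(-1)) + 5) = -8 + ((E + 64*(-1)) + 5) = -8 + ((E - 64) + 5) = -8 + ((-64 + E) + 5) = -8 + (-59 + E) = -67 + E)
y - L(-10, 1/(-39 - 25)) = 1750 - (-67 + 1/(-39 - 25)) = 1750 - (-67 + 1/(-64)) = 1750 - (-67 - 1/64) = 1750 - 1*(-4289/64) = 1750 + 4289/64 = 116289/64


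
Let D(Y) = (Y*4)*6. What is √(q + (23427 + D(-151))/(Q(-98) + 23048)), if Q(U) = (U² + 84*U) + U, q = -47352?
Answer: 3*I*√3112339167578/24322 ≈ 217.6*I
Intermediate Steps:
D(Y) = 24*Y (D(Y) = (4*Y)*6 = 24*Y)
Q(U) = U² + 85*U
√(q + (23427 + D(-151))/(Q(-98) + 23048)) = √(-47352 + (23427 + 24*(-151))/(-98*(85 - 98) + 23048)) = √(-47352 + (23427 - 3624)/(-98*(-13) + 23048)) = √(-47352 + 19803/(1274 + 23048)) = √(-47352 + 19803/24322) = √(-1151675541/24322) = 3*I*√3112339167578/24322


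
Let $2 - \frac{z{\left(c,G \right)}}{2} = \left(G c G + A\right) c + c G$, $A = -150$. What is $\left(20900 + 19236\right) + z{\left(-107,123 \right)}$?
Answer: $-346389480$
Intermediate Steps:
$z{\left(c,G \right)} = 4 - 2 G c - 2 c \left(-150 + c G^{2}\right)$ ($z{\left(c,G \right)} = 4 - 2 \left(\left(G c G - 150\right) c + c G\right) = 4 - 2 \left(\left(c G^{2} - 150\right) c + G c\right) = 4 - 2 \left(\left(-150 + c G^{2}\right) c + G c\right) = 4 - 2 \left(c \left(-150 + c G^{2}\right) + G c\right) = 4 - 2 \left(G c + c \left(-150 + c G^{2}\right)\right) = 4 - \left(2 G c + 2 c \left(-150 + c G^{2}\right)\right) = 4 - 2 G c - 2 c \left(-150 + c G^{2}\right)$)
$\left(20900 + 19236\right) + z{\left(-107,123 \right)} = \left(20900 + 19236\right) + \left(4 + 300 \left(-107\right) - 246 \left(-107\right) - 2 \cdot 123^{2} \left(-107\right)^{2}\right) = 40136 + \left(4 - 32100 + 26322 - 30258 \cdot 11449\right) = 40136 + \left(4 - 32100 + 26322 - 346423842\right) = 40136 - 346429616 = -346389480$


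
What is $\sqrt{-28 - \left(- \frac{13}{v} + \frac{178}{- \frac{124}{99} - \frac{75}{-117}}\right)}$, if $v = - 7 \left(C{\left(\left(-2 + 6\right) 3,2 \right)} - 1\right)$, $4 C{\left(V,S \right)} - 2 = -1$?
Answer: $\frac{\sqrt{72536573298}}{16527} \approx 16.296$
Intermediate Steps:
$C{\left(V,S \right)} = \frac{1}{4}$ ($C{\left(V,S \right)} = \frac{1}{2} + \frac{1}{4} \left(-1\right) = \frac{1}{2} - \frac{1}{4} = \frac{1}{4}$)
$v = \frac{21}{4}$ ($v = - 7 \left(\frac{1}{4} - 1\right) = \left(-7\right) \left(- \frac{3}{4}\right) = \frac{21}{4} \approx 5.25$)
$\sqrt{-28 - \left(- \frac{13}{v} + \frac{178}{- \frac{124}{99} - \frac{75}{-117}}\right)} = \sqrt{-28 - \left(- \frac{52}{21} + \frac{178}{- \frac{124}{99} - \frac{75}{-117}}\right)} = \sqrt{-28 - \left(- \frac{52}{21} + \frac{178}{\left(-124\right) \frac{1}{99} - - \frac{25}{39}}\right)} = \sqrt{-28 - \left(- \frac{52}{21} + \frac{178}{- \frac{124}{99} + \frac{25}{39}}\right)} = \sqrt{-28 - \left(- \frac{52}{21} + \frac{178}{- \frac{787}{1287}}\right)} = \sqrt{-28 + \left(\left(-178\right) \left(- \frac{1287}{787}\right) + \frac{52}{21}\right)} = \sqrt{-28 + \left(\frac{229086}{787} + \frac{52}{21}\right)} = \sqrt{-28 + \frac{4851730}{16527}} = \sqrt{\frac{4388974}{16527}} = \frac{\sqrt{72536573298}}{16527}$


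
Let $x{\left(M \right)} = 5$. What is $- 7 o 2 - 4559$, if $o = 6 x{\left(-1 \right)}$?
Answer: $-4979$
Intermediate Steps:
$o = 30$ ($o = 6 \cdot 5 = 30$)
$- 7 o 2 - 4559 = \left(-7\right) 30 \cdot 2 - 4559 = \left(-210\right) 2 - 4559 = -420 - 4559 = -4979$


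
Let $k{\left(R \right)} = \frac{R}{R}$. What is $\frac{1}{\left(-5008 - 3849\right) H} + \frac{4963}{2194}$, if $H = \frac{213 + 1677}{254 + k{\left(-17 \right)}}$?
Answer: $\frac{81449726}{36006831} \approx 2.2621$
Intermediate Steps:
$k{\left(R \right)} = 1$
$H = \frac{126}{17}$ ($H = \frac{213 + 1677}{254 + 1} = \frac{1890}{255} = 1890 \cdot \frac{1}{255} = \frac{126}{17} \approx 7.4118$)
$\frac{1}{\left(-5008 - 3849\right) H} + \frac{4963}{2194} = \frac{1}{\left(-5008 - 3849\right) \frac{126}{17}} + \frac{4963}{2194} = \frac{1}{-8857} \cdot \frac{17}{126} + 4963 \cdot \frac{1}{2194} = \left(- \frac{1}{8857}\right) \frac{17}{126} + \frac{4963}{2194} = - \frac{1}{65646} + \frac{4963}{2194} = \frac{81449726}{36006831}$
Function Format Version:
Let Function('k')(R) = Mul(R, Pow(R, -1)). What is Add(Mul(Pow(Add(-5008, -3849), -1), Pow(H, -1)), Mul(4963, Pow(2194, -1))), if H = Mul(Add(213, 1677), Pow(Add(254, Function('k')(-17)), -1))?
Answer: Rational(81449726, 36006831) ≈ 2.2621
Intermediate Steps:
Function('k')(R) = 1
H = Rational(126, 17) (H = Mul(Add(213, 1677), Pow(Add(254, 1), -1)) = Mul(1890, Pow(255, -1)) = Mul(1890, Rational(1, 255)) = Rational(126, 17) ≈ 7.4118)
Add(Mul(Pow(Add(-5008, -3849), -1), Pow(H, -1)), Mul(4963, Pow(2194, -1))) = Add(Mul(Pow(Add(-5008, -3849), -1), Pow(Rational(126, 17), -1)), Mul(4963, Pow(2194, -1))) = Add(Mul(Pow(-8857, -1), Rational(17, 126)), Mul(4963, Rational(1, 2194))) = Add(Mul(Rational(-1, 8857), Rational(17, 126)), Rational(4963, 2194)) = Add(Rational(-1, 65646), Rational(4963, 2194)) = Rational(81449726, 36006831)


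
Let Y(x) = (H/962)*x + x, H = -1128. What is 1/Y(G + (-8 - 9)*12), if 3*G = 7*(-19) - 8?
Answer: 481/20833 ≈ 0.023088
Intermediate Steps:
G = -47 (G = (7*(-19) - 8)/3 = (-133 - 8)/3 = (1/3)*(-141) = -47)
Y(x) = -83*x/481 (Y(x) = (-1128/962)*x + x = (-1128*1/962)*x + x = -564*x/481 + x = -83*x/481)
1/Y(G + (-8 - 9)*12) = 1/(-83*(-47 + (-8 - 9)*12)/481) = 1/(-83*(-47 - 17*12)/481) = 1/(-83*(-47 - 204)/481) = 1/(-83/481*(-251)) = 1/(20833/481) = 481/20833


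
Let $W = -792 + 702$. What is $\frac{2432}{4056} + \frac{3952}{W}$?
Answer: $- \frac{329384}{7605} \approx -43.312$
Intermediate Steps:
$W = -90$
$\frac{2432}{4056} + \frac{3952}{W} = \frac{2432}{4056} + \frac{3952}{-90} = 2432 \cdot \frac{1}{4056} + 3952 \left(- \frac{1}{90}\right) = \frac{304}{507} - \frac{1976}{45} = - \frac{329384}{7605}$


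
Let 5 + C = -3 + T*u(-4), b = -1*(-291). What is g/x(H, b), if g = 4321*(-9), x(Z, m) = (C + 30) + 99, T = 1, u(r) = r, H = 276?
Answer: -4321/13 ≈ -332.38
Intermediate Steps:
b = 291
C = -12 (C = -5 + (-3 + 1*(-4)) = -5 + (-3 - 4) = -5 - 7 = -12)
x(Z, m) = 117 (x(Z, m) = (-12 + 30) + 99 = 18 + 99 = 117)
g = -38889
g/x(H, b) = -38889/117 = -38889*1/117 = -4321/13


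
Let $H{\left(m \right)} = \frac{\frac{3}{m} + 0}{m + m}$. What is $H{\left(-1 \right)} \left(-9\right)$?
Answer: $- \frac{27}{2} \approx -13.5$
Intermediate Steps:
$H{\left(m \right)} = \frac{3}{2 m^{2}}$ ($H{\left(m \right)} = \frac{3 \frac{1}{m}}{2 m} = \frac{3}{m} \frac{1}{2 m} = \frac{3}{2 m^{2}}$)
$H{\left(-1 \right)} \left(-9\right) = \frac{3}{2 \cdot 1} \left(-9\right) = \frac{3}{2} \cdot 1 \left(-9\right) = \frac{3}{2} \left(-9\right) = - \frac{27}{2}$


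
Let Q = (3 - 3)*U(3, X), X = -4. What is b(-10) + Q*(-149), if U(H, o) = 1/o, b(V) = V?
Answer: -10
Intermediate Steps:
Q = 0 (Q = (3 - 3)/(-4) = 0*(-¼) = 0)
b(-10) + Q*(-149) = -10 + 0*(-149) = -10 + 0 = -10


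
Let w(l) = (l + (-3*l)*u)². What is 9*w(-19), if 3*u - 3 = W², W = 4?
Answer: 1052676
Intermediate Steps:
u = 19/3 (u = 1 + (⅓)*4² = 1 + (⅓)*16 = 1 + 16/3 = 19/3 ≈ 6.3333)
w(l) = 324*l² (w(l) = (l - 3*l*(19/3))² = (l - 19*l)² = (-18*l)² = 324*l²)
9*w(-19) = 9*(324*(-19)²) = 9*(324*361) = 9*116964 = 1052676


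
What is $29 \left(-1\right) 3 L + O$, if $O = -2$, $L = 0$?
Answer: $-2$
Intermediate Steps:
$29 \left(-1\right) 3 L + O = 29 \left(-1\right) 3 \cdot 0 - 2 = 29 \left(\left(-3\right) 0\right) - 2 = 29 \cdot 0 - 2 = 0 - 2 = -2$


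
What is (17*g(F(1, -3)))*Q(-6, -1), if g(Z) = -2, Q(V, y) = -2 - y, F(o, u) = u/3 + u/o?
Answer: 34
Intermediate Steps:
F(o, u) = u/3 + u/o (F(o, u) = u*(⅓) + u/o = u/3 + u/o)
(17*g(F(1, -3)))*Q(-6, -1) = (17*(-2))*(-2 - 1*(-1)) = -34*(-2 + 1) = -34*(-1) = 34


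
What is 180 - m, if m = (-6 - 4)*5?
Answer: 230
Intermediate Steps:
m = -50 (m = -10*5 = -50)
180 - m = 180 - 1*(-50) = 180 + 50 = 230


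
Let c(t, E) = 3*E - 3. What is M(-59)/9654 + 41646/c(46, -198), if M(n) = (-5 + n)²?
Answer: -66600862/960573 ≈ -69.334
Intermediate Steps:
c(t, E) = -3 + 3*E
M(-59)/9654 + 41646/c(46, -198) = (-5 - 59)²/9654 + 41646/(-3 + 3*(-198)) = (-64)²*(1/9654) + 41646/(-3 - 594) = 4096*(1/9654) + 41646/(-597) = 2048/4827 + 41646*(-1/597) = 2048/4827 - 13882/199 = -66600862/960573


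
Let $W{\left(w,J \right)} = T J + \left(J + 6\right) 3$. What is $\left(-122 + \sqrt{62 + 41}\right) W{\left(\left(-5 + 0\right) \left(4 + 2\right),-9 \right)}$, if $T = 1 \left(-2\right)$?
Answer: $-1098 + 9 \sqrt{103} \approx -1006.7$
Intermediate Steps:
$T = -2$
$W{\left(w,J \right)} = 18 + J$ ($W{\left(w,J \right)} = - 2 J + \left(J + 6\right) 3 = - 2 J + \left(6 + J\right) 3 = - 2 J + \left(18 + 3 J\right) = 18 + J$)
$\left(-122 + \sqrt{62 + 41}\right) W{\left(\left(-5 + 0\right) \left(4 + 2\right),-9 \right)} = \left(-122 + \sqrt{62 + 41}\right) \left(18 - 9\right) = \left(-122 + \sqrt{103}\right) 9 = -1098 + 9 \sqrt{103}$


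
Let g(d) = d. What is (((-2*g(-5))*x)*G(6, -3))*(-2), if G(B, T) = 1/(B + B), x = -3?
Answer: 5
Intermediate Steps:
G(B, T) = 1/(2*B)
(((-2*g(-5))*x)*G(6, -3))*(-2) = ((-2*(-5)*(-3))*((1/2)/6))*(-2) = ((10*(-3))*((1/2)*(1/6)))*(-2) = -30*1/12*(-2) = -5/2*(-2) = 5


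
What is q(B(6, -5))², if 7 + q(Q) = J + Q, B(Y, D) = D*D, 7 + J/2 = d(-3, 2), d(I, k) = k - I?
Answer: 196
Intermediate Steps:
J = -4 (J = -14 + 2*(2 - 1*(-3)) = -14 + 2*(2 + 3) = -14 + 2*5 = -14 + 10 = -4)
B(Y, D) = D²
q(Q) = -11 + Q (q(Q) = -7 + (-4 + Q) = -11 + Q)
q(B(6, -5))² = (-11 + (-5)²)² = (-11 + 25)² = 14² = 196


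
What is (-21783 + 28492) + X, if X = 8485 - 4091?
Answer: 11103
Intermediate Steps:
X = 4394
(-21783 + 28492) + X = (-21783 + 28492) + 4394 = 6709 + 4394 = 11103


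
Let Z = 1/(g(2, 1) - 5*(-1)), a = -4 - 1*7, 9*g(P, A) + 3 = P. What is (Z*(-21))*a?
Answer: 189/4 ≈ 47.250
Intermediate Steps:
g(P, A) = -⅓ + P/9
a = -11 (a = -4 - 7 = -11)
Z = 9/44 (Z = 1/((-⅓ + (⅑)*2) - 5*(-1)) = 1/((-⅓ + 2/9) + 5) = 1/(-⅑ + 5) = 1/(44/9) = 9/44 ≈ 0.20455)
(Z*(-21))*a = ((9/44)*(-21))*(-11) = -189/44*(-11) = 189/4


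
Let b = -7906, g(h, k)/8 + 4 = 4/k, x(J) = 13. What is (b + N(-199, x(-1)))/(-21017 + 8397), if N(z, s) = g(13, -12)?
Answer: 11911/18930 ≈ 0.62921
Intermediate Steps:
g(h, k) = -32 + 32/k (g(h, k) = -32 + 8*(4/k) = -32 + 32/k)
N(z, s) = -104/3 (N(z, s) = -32 + 32/(-12) = -32 + 32*(-1/12) = -32 - 8/3 = -104/3)
(b + N(-199, x(-1)))/(-21017 + 8397) = (-7906 - 104/3)/(-21017 + 8397) = -23822/3/(-12620) = -23822/3*(-1/12620) = 11911/18930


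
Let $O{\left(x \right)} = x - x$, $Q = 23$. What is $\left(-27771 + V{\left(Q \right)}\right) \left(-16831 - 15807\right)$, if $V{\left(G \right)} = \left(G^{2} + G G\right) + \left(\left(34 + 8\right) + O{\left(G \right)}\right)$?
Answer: $870488098$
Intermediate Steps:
$O{\left(x \right)} = 0$
$V{\left(G \right)} = 42 + 2 G^{2}$ ($V{\left(G \right)} = \left(G^{2} + G G\right) + \left(\left(34 + 8\right) + 0\right) = \left(G^{2} + G^{2}\right) + \left(42 + 0\right) = 2 G^{2} + 42 = 42 + 2 G^{2}$)
$\left(-27771 + V{\left(Q \right)}\right) \left(-16831 - 15807\right) = \left(-27771 + \left(42 + 2 \cdot 23^{2}\right)\right) \left(-16831 - 15807\right) = \left(-27771 + \left(42 + 2 \cdot 529\right)\right) \left(-32638\right) = \left(-27771 + \left(42 + 1058\right)\right) \left(-32638\right) = \left(-27771 + 1100\right) \left(-32638\right) = \left(-26671\right) \left(-32638\right) = 870488098$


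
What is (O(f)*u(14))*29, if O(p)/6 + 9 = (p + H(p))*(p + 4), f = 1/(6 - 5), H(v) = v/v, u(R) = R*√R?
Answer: 2436*√14 ≈ 9114.7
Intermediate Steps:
u(R) = R^(3/2)
H(v) = 1
f = 1 (f = 1/1 = 1)
O(p) = -54 + 6*(1 + p)*(4 + p) (O(p) = -54 + 6*((p + 1)*(p + 4)) = -54 + 6*((1 + p)*(4 + p)) = -54 + 6*(1 + p)*(4 + p))
(O(f)*u(14))*29 = ((-30 + 6*1² + 30*1)*14^(3/2))*29 = ((-30 + 6*1 + 30)*(14*√14))*29 = ((-30 + 6 + 30)*(14*√14))*29 = (6*(14*√14))*29 = (84*√14)*29 = 2436*√14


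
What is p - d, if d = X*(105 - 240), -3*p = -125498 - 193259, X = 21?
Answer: 327262/3 ≈ 1.0909e+5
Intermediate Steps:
p = 318757/3 (p = -(-125498 - 193259)/3 = -⅓*(-318757) = 318757/3 ≈ 1.0625e+5)
d = -2835 (d = 21*(105 - 240) = 21*(-135) = -2835)
p - d = 318757/3 - 1*(-2835) = 318757/3 + 2835 = 327262/3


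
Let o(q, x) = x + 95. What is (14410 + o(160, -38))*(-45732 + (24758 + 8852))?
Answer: -175368974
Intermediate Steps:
o(q, x) = 95 + x
(14410 + o(160, -38))*(-45732 + (24758 + 8852)) = (14410 + (95 - 38))*(-45732 + (24758 + 8852)) = (14410 + 57)*(-45732 + 33610) = 14467*(-12122) = -175368974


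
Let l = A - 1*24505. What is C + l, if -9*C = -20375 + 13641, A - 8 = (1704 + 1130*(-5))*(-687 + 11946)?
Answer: -400065865/9 ≈ -4.4452e+7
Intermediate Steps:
A = -44428006 (A = 8 + (1704 + 1130*(-5))*(-687 + 11946) = 8 + (1704 - 5650)*11259 = 8 - 3946*11259 = 8 - 44428014 = -44428006)
C = 6734/9 (C = -(-20375 + 13641)/9 = -1/9*(-6734) = 6734/9 ≈ 748.22)
l = -44452511 (l = -44428006 - 1*24505 = -44428006 - 24505 = -44452511)
C + l = 6734/9 - 44452511 = -400065865/9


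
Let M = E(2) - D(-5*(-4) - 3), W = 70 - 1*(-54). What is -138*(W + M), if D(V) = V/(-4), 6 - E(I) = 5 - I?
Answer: -36225/2 ≈ -18113.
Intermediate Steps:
E(I) = 1 + I (E(I) = 6 - (5 - I) = 6 + (-5 + I) = 1 + I)
D(V) = -V/4 (D(V) = V*(-¼) = -V/4)
W = 124 (W = 70 + 54 = 124)
M = 29/4 (M = (1 + 2) - (-1)*(-5*(-4) - 3)/4 = 3 - (-1)*(20 - 3)/4 = 3 - (-1)*17/4 = 3 - 1*(-17/4) = 3 + 17/4 = 29/4 ≈ 7.2500)
-138*(W + M) = -138*(124 + 29/4) = -138*525/4 = -36225/2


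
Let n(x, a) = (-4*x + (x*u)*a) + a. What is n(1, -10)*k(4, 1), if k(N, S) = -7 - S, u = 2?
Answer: 272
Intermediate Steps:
n(x, a) = a - 4*x + 2*a*x (n(x, a) = (-4*x + (x*2)*a) + a = (-4*x + (2*x)*a) + a = (-4*x + 2*a*x) + a = a - 4*x + 2*a*x)
n(1, -10)*k(4, 1) = (-10 - 4*1 + 2*(-10)*1)*(-7 - 1*1) = (-10 - 4 - 20)*(-7 - 1) = -34*(-8) = 272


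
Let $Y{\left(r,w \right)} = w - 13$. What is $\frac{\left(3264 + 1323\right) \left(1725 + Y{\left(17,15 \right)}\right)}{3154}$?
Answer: $\frac{7921749}{3154} \approx 2511.7$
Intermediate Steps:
$Y{\left(r,w \right)} = -13 + w$
$\frac{\left(3264 + 1323\right) \left(1725 + Y{\left(17,15 \right)}\right)}{3154} = \frac{\left(3264 + 1323\right) \left(1725 + \left(-13 + 15\right)\right)}{3154} = 4587 \left(1725 + 2\right) \frac{1}{3154} = 4587 \cdot 1727 \cdot \frac{1}{3154} = 7921749 \cdot \frac{1}{3154} = \frac{7921749}{3154}$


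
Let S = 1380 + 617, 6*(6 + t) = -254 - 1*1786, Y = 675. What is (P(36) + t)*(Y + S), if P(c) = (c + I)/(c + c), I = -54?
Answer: -925180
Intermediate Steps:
t = -346 (t = -6 + (-254 - 1*1786)/6 = -6 + (-254 - 1786)/6 = -6 + (⅙)*(-2040) = -6 - 340 = -346)
P(c) = (-54 + c)/(2*c) (P(c) = (c - 54)/(c + c) = (-54 + c)/((2*c)) = (-54 + c)*(1/(2*c)) = (-54 + c)/(2*c))
S = 1997
(P(36) + t)*(Y + S) = ((½)*(-54 + 36)/36 - 346)*(675 + 1997) = ((½)*(1/36)*(-18) - 346)*2672 = (-¼ - 346)*2672 = -1385/4*2672 = -925180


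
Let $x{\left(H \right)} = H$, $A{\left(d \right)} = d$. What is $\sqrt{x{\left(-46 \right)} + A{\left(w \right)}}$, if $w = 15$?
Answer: $i \sqrt{31} \approx 5.5678 i$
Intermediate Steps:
$\sqrt{x{\left(-46 \right)} + A{\left(w \right)}} = \sqrt{-46 + 15} = \sqrt{-31} = i \sqrt{31}$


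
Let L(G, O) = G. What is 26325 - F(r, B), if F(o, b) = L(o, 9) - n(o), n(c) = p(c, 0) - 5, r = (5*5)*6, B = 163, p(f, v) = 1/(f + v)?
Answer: 3925501/150 ≈ 26170.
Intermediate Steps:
r = 150 (r = 25*6 = 150)
n(c) = -5 + 1/c (n(c) = 1/(c + 0) - 5 = 1/c - 5 = -5 + 1/c)
F(o, b) = 5 + o - 1/o (F(o, b) = o - (-5 + 1/o) = o + (5 - 1/o) = 5 + o - 1/o)
26325 - F(r, B) = 26325 - (5 + 150 - 1/150) = 26325 - 1*23249/150 = 26325 - 23249/150 = 3925501/150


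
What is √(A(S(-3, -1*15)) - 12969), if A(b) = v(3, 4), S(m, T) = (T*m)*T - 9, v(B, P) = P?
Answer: I*√12965 ≈ 113.86*I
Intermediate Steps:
S(m, T) = -9 + m*T² (S(m, T) = m*T² - 9 = -9 + m*T²)
A(b) = 4
√(A(S(-3, -1*15)) - 12969) = √(4 - 12969) = √(-12965) = I*√12965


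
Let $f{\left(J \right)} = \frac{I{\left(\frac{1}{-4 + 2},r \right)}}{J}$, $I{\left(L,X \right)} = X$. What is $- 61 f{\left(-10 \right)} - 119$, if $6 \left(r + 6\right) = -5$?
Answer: $- \frac{9641}{60} \approx -160.68$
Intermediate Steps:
$r = - \frac{41}{6}$ ($r = -6 + \frac{1}{6} \left(-5\right) = -6 - \frac{5}{6} = - \frac{41}{6} \approx -6.8333$)
$f{\left(J \right)} = - \frac{41}{6 J}$
$- 61 f{\left(-10 \right)} - 119 = - 61 \left(- \frac{41}{6 \left(-10\right)}\right) - 119 = - 61 \left(\left(- \frac{41}{6}\right) \left(- \frac{1}{10}\right)\right) - 119 = \left(-61\right) \frac{41}{60} - 119 = - \frac{2501}{60} - 119 = - \frac{9641}{60}$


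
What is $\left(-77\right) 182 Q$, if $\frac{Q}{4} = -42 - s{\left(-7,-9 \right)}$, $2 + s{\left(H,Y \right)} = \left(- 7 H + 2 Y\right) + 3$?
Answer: $4148144$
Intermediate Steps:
$s{\left(H,Y \right)} = 1 - 7 H + 2 Y$ ($s{\left(H,Y \right)} = -2 - \left(-3 - 2 Y + 7 H\right) = -2 + \left(3 - 7 H + 2 Y\right) = 1 - 7 H + 2 Y$)
$Q = -296$ ($Q = 4 \left(-42 - \left(1 - -49 + 2 \left(-9\right)\right)\right) = 4 \left(-42 - \left(1 + 49 - 18\right)\right) = 4 \left(-42 - 32\right) = 4 \left(-74\right) = -296$)
$\left(-77\right) 182 Q = \left(-77\right) 182 \left(-296\right) = \left(-14014\right) \left(-296\right) = 4148144$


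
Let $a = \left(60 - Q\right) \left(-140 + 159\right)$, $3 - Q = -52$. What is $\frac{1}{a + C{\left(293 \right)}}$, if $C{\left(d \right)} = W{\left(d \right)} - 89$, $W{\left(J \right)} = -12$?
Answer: $- \frac{1}{6} \approx -0.16667$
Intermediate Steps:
$Q = 55$ ($Q = 3 - -52 = 3 + 52 = 55$)
$C{\left(d \right)} = -101$ ($C{\left(d \right)} = -12 - 89 = -101$)
$a = 95$ ($a = \left(60 - 55\right) \left(-140 + 159\right) = \left(60 - 55\right) 19 = 5 \cdot 19 = 95$)
$\frac{1}{a + C{\left(293 \right)}} = \frac{1}{95 - 101} = \frac{1}{-6} = - \frac{1}{6}$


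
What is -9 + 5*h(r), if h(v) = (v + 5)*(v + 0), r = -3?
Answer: -39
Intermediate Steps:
h(v) = v*(5 + v) (h(v) = (5 + v)*v = v*(5 + v))
-9 + 5*h(r) = -9 + 5*(-3*(5 - 3)) = -9 + 5*(-3*2) = -9 + 5*(-6) = -9 - 30 = -39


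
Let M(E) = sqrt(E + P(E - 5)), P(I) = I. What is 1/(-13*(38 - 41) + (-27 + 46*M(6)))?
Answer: -3/3667 + 23*sqrt(7)/7334 ≈ 0.0074792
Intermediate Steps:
M(E) = sqrt(-5 + 2*E) (M(E) = sqrt(E + (E - 5)) = sqrt(E + (-5 + E)) = sqrt(-5 + 2*E))
1/(-13*(38 - 41) + (-27 + 46*M(6))) = 1/(-13*(38 - 41) + (-27 + 46*sqrt(-5 + 2*6))) = 1/(-13*(-3) + (-27 + 46*sqrt(-5 + 12))) = 1/(39 + (-27 + 46*sqrt(7))) = 1/(12 + 46*sqrt(7))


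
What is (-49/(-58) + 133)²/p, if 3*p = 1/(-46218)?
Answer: -4177934044263/1682 ≈ -2.4839e+9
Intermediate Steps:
p = -1/138654 (p = (⅓)/(-46218) = (⅓)*(-1/46218) = -1/138654 ≈ -7.2122e-6)
(-49/(-58) + 133)²/p = (-49/(-58) + 133)²/(-1/138654) = (-49*(-1/58) + 133)²*(-138654) = (49/58 + 133)²*(-138654) = (7763/58)²*(-138654) = (60264169/3364)*(-138654) = -4177934044263/1682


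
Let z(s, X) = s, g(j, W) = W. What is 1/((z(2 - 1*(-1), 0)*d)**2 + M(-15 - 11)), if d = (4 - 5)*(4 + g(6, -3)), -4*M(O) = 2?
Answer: 2/17 ≈ 0.11765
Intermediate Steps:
M(O) = -1/2 (M(O) = -1/4*2 = -1/2)
d = -1 (d = (4 - 5)*(4 - 3) = -1*1 = -1)
1/((z(2 - 1*(-1), 0)*d)**2 + M(-15 - 11)) = 1/(((2 - 1*(-1))*(-1))**2 - 1/2) = 1/(((2 + 1)*(-1))**2 - 1/2) = 1/((3*(-1))**2 - 1/2) = 1/((-3)**2 - 1/2) = 1/(9 - 1/2) = 1/(17/2) = 2/17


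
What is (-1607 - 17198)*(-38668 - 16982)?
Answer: 1046498250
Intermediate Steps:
(-1607 - 17198)*(-38668 - 16982) = -18805*(-55650) = 1046498250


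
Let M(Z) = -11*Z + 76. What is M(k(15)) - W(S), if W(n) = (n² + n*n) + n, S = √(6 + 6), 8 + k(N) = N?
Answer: -25 - 2*√3 ≈ -28.464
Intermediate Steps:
k(N) = -8 + N
S = 2*√3 (S = √12 = 2*√3 ≈ 3.4641)
W(n) = n + 2*n² (W(n) = (n² + n²) + n = 2*n² + n = n + 2*n²)
M(Z) = 76 - 11*Z
M(k(15)) - W(S) = (76 - 11*(-8 + 15)) - 2*√3*(1 + 2*(2*√3)) = (76 - 11*7) - 2*√3*(1 + 4*√3) = (76 - 77) - 2*√3*(1 + 4*√3) = -1 - 2*√3*(1 + 4*√3)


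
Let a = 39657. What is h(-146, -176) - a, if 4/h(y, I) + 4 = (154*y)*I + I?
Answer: -39230726906/989251 ≈ -39657.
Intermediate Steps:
h(y, I) = 4/(-4 + I + 154*I*y) (h(y, I) = 4/(-4 + ((154*y)*I + I)) = 4/(-4 + (154*I*y + I)) = 4/(-4 + (I + 154*I*y)) = 4/(-4 + I + 154*I*y))
h(-146, -176) - a = 4/(-4 - 176 + 154*(-176)*(-146)) - 1*39657 = 4/(-4 - 176 + 3957184) - 39657 = 4/3957004 - 39657 = 4*(1/3957004) - 39657 = 1/989251 - 39657 = -39230726906/989251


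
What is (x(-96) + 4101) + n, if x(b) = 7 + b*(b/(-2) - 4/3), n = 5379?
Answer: 5007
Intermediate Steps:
x(b) = 7 + b*(-4/3 - b/2) (x(b) = 7 + b*(b*(-½) - 4*⅓) = 7 + b*(-b/2 - 4/3) = 7 + b*(-4/3 - b/2))
(x(-96) + 4101) + n = ((7 - 4/3*(-96) - ½*(-96)²) + 4101) + 5379 = ((7 + 128 - ½*9216) + 4101) + 5379 = ((7 + 128 - 4608) + 4101) + 5379 = (-4473 + 4101) + 5379 = -372 + 5379 = 5007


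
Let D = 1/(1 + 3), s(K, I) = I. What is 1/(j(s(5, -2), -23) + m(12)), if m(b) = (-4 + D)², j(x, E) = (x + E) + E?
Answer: -16/543 ≈ -0.029466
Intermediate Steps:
j(x, E) = x + 2*E (j(x, E) = (E + x) + E = x + 2*E)
D = ¼ (D = 1/4 = ¼ ≈ 0.25000)
m(b) = 225/16 (m(b) = (-4 + ¼)² = (-15/4)² = 225/16)
1/(j(s(5, -2), -23) + m(12)) = 1/((-2 + 2*(-23)) + 225/16) = 1/((-2 - 46) + 225/16) = 1/(-48 + 225/16) = 1/(-543/16) = -16/543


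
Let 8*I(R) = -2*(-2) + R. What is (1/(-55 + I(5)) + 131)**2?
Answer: 3186941209/185761 ≈ 17156.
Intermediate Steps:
I(R) = 1/2 + R/8 (I(R) = (-2*(-2) + R)/8 = (4 + R)/8 = 1/2 + R/8)
(1/(-55 + I(5)) + 131)**2 = (1/(-55 + (1/2 + (1/8)*5)) + 131)**2 = (1/(-55 + (1/2 + 5/8)) + 131)**2 = (1/(-55 + 9/8) + 131)**2 = (1/(-431/8) + 131)**2 = (-8/431 + 131)**2 = (56453/431)**2 = 3186941209/185761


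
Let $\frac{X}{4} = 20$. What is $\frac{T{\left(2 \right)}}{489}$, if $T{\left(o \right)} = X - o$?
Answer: $\frac{26}{163} \approx 0.15951$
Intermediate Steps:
$X = 80$ ($X = 4 \cdot 20 = 80$)
$T{\left(o \right)} = 80 - o$
$\frac{T{\left(2 \right)}}{489} = \frac{80 - 2}{489} = \left(80 - 2\right) \frac{1}{489} = 78 \cdot \frac{1}{489} = \frac{26}{163}$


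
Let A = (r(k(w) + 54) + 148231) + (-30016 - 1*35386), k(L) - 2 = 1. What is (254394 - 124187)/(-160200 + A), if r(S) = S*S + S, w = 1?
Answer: -130207/74065 ≈ -1.7580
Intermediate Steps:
k(L) = 3 (k(L) = 2 + 1 = 3)
r(S) = S + S² (r(S) = S² + S = S + S²)
A = 86135 (A = ((3 + 54)*(1 + (3 + 54)) + 148231) + (-30016 - 1*35386) = (57*(1 + 57) + 148231) + (-30016 - 35386) = (57*58 + 148231) - 65402 = (3306 + 148231) - 65402 = 151537 - 65402 = 86135)
(254394 - 124187)/(-160200 + A) = (254394 - 124187)/(-160200 + 86135) = 130207/(-74065) = 130207*(-1/74065) = -130207/74065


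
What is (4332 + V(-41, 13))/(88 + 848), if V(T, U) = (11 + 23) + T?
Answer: 4325/936 ≈ 4.6207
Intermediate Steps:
V(T, U) = 34 + T
(4332 + V(-41, 13))/(88 + 848) = (4332 + (34 - 41))/(88 + 848) = (4332 - 7)/936 = 4325*(1/936) = 4325/936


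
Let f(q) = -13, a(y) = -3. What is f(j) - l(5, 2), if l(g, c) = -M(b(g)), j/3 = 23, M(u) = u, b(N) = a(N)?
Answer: -16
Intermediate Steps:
b(N) = -3
j = 69 (j = 3*23 = 69)
l(g, c) = 3 (l(g, c) = -1*(-3) = 3)
f(j) - l(5, 2) = -13 - 1*3 = -13 - 3 = -16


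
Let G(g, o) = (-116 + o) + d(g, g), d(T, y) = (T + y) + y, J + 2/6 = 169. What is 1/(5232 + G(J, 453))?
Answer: 1/6075 ≈ 0.00016461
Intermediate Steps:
J = 506/3 (J = -1/3 + 169 = 506/3 ≈ 168.67)
d(T, y) = T + 2*y
G(g, o) = -116 + o + 3*g (G(g, o) = (-116 + o) + (g + 2*g) = (-116 + o) + 3*g = -116 + o + 3*g)
1/(5232 + G(J, 453)) = 1/(5232 + (-116 + 453 + 3*(506/3))) = 1/(5232 + (-116 + 453 + 506)) = 1/(5232 + 843) = 1/6075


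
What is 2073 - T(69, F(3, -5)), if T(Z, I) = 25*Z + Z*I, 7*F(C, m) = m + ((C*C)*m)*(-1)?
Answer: -324/7 ≈ -46.286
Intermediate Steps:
F(C, m) = m/7 - m*C²/7 (F(C, m) = (m + ((C*C)*m)*(-1))/7 = (m + (C²*m)*(-1))/7 = (m + (m*C²)*(-1))/7 = (m - m*C²)/7 = m/7 - m*C²/7)
T(Z, I) = 25*Z + I*Z
2073 - T(69, F(3, -5)) = 2073 - 69*(25 + (⅐)*(-5)*(1 - 1*3²)) = 2073 - 69*(25 + (⅐)*(-5)*(1 - 1*9)) = 2073 - 69*(25 + (⅐)*(-5)*(1 - 9)) = 2073 - 69*(25 + (⅐)*(-5)*(-8)) = 2073 - 69*(25 + 40/7) = 2073 - 69*215/7 = 2073 - 1*14835/7 = 2073 - 14835/7 = -324/7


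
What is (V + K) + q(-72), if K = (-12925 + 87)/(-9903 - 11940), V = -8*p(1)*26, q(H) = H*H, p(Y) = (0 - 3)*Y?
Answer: 126876982/21843 ≈ 5808.6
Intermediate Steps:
p(Y) = -3*Y
q(H) = H²
V = 624 (V = -(-24)*26 = -8*(-3)*26 = 24*26 = 624)
K = 12838/21843 (K = -12838/(-21843) = -12838*(-1/21843) = 12838/21843 ≈ 0.58774)
(V + K) + q(-72) = (624 + 12838/21843) + (-72)² = 13642870/21843 + 5184 = 126876982/21843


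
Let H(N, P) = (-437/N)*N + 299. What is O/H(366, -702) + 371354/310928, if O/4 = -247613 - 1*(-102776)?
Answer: 15015563483/3575672 ≈ 4199.4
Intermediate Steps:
O = -579348 (O = 4*(-247613 - 1*(-102776)) = 4*(-247613 + 102776) = 4*(-144837) = -579348)
H(N, P) = -138 (H(N, P) = -437 + 299 = -138)
O/H(366, -702) + 371354/310928 = -579348/(-138) + 371354/310928 = -579348*(-1/138) + 371354*(1/310928) = 96558/23 + 185677/155464 = 15015563483/3575672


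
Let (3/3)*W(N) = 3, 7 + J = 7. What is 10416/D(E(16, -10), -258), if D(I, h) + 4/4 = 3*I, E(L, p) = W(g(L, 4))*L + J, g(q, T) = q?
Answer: 10416/143 ≈ 72.839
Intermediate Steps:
J = 0 (J = -7 + 7 = 0)
W(N) = 3
E(L, p) = 3*L (E(L, p) = 3*L + 0 = 3*L)
D(I, h) = -1 + 3*I
10416/D(E(16, -10), -258) = 10416/(-1 + 3*(3*16)) = 10416/(-1 + 3*48) = 10416/(-1 + 144) = 10416/143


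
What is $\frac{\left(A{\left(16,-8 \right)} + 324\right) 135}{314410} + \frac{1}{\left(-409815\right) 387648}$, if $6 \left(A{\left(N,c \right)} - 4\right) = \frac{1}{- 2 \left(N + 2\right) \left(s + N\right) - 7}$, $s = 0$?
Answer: $\frac{410110781230191257}{2911992843638007360} \approx 0.14084$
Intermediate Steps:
$A{\left(N,c \right)} = 4 + \frac{1}{6 \left(-7 - 2 N \left(2 + N\right)\right)}$ ($A{\left(N,c \right)} = 4 + \frac{1}{6 \left(- 2 \left(N + 2\right) \left(0 + N\right) - 7\right)} = 4 + \frac{1}{6 \left(- 2 \left(2 + N\right) N - 7\right)} = 4 + \frac{1}{6 \left(- 2 N \left(2 + N\right) - 7\right)} = 4 + \frac{1}{6 \left(-7 - 2 N \left(2 + N\right)\right)}$)
$\frac{\left(A{\left(16,-8 \right)} + 324\right) 135}{314410} + \frac{1}{\left(-409815\right) 387648} = \frac{\left(\frac{167 + 48 \cdot 16^{2} + 96 \cdot 16}{6 \left(7 + 2 \cdot 16^{2} + 4 \cdot 16\right)} + 324\right) 135}{314410} + \frac{1}{\left(-409815\right) 387648} = \left(\frac{167 + 48 \cdot 256 + 1536}{6 \left(7 + 2 \cdot 256 + 64\right)} + 324\right) 135 \cdot \frac{1}{314410} - \frac{1}{158863965120} = \left(\frac{167 + 12288 + 1536}{6 \left(7 + 512 + 64\right)} + 324\right) 135 \cdot \frac{1}{314410} - \frac{1}{158863965120} = \left(\frac{1}{6} \cdot \frac{1}{583} \cdot 13991 + 324\right) 135 \cdot \frac{1}{314410} - \frac{1}{158863965120} = \left(\frac{13991}{3498} + 324\right) 135 \cdot \frac{1}{314410} - \frac{1}{158863965120} = \frac{1147343}{3498} \cdot 135 \cdot \frac{1}{314410} - \frac{1}{158863965120} = \frac{51630435}{1166} \cdot \frac{1}{314410} - \frac{1}{158863965120} = \frac{10326087}{73320412} - \frac{1}{158863965120} = \frac{410110781230191257}{2911992843638007360}$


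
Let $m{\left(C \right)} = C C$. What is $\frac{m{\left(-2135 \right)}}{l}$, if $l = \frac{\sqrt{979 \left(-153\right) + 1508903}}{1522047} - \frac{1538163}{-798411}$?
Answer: $\frac{26198447656994010352589805135}{11072752177060899459283} - \frac{196559630714004290650470 \sqrt{339779}}{121800273947669894052113} \approx 2.3651 \cdot 10^{6}$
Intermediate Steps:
$m{\left(C \right)} = C^{2}$
$l = \frac{512721}{266137} + \frac{2 \sqrt{339779}}{1522047}$ ($l = \sqrt{-149787 + 1508903} \cdot \frac{1}{1522047} - - \frac{512721}{266137} = \sqrt{1359116} \cdot \frac{1}{1522047} + \frac{512721}{266137} = 2 \sqrt{339779} \cdot \frac{1}{1522047} + \frac{512721}{266137} = \frac{2 \sqrt{339779}}{1522047} + \frac{512721}{266137} = \frac{512721}{266137} + \frac{2 \sqrt{339779}}{1522047} \approx 1.9273$)
$\frac{m{\left(-2135 \right)}}{l} = \frac{\left(-2135\right)^{2}}{\frac{512721}{266137} + \frac{2 \sqrt{339779}}{1522047}} = \frac{4558225}{\frac{512721}{266137} + \frac{2 \sqrt{339779}}{1522047}}$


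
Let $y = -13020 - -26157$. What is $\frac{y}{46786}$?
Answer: $\frac{13137}{46786} \approx 0.28079$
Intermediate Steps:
$y = 13137$ ($y = -13020 + 26157 = 13137$)
$\frac{y}{46786} = \frac{13137}{46786}$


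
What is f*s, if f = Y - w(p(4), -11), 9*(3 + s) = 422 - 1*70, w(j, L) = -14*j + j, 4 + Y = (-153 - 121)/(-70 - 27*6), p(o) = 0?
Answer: -35425/348 ≈ -101.80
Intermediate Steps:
Y = -327/116 (Y = -4 + (-153 - 121)/(-70 - 27*6) = -4 - 274/(-70 - 162) = -4 - 274/(-232) = -4 - 274*(-1/232) = -4 + 137/116 = -327/116 ≈ -2.8190)
w(j, L) = -13*j
s = 325/9 (s = -3 + (422 - 1*70)/9 = -3 + (422 - 70)/9 = -3 + (1/9)*352 = -3 + 352/9 = 325/9 ≈ 36.111)
f = -327/116 (f = -327/116 - (-13)*0 = -327/116 - 1*0 = -327/116 + 0 = -327/116 ≈ -2.8190)
f*s = -327/116*325/9 = -35425/348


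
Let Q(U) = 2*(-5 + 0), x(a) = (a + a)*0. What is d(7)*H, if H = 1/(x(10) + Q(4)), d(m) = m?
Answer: -7/10 ≈ -0.70000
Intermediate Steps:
x(a) = 0 (x(a) = (2*a)*0 = 0)
Q(U) = -10 (Q(U) = 2*(-5) = -10)
H = -⅒ (H = 1/(0 - 10) = 1/(-10) = -⅒ ≈ -0.10000)
d(7)*H = 7*(-⅒) = -7/10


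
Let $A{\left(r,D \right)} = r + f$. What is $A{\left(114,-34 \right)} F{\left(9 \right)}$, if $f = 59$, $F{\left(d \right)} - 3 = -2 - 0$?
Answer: $173$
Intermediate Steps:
$F{\left(d \right)} = 1$ ($F{\left(d \right)} = 3 - 2 = 1$)
$A{\left(r,D \right)} = 59 + r$ ($A{\left(r,D \right)} = r + 59 = 59 + r$)
$A{\left(114,-34 \right)} F{\left(9 \right)} = \left(59 + 114\right) 1 = 173 \cdot 1 = 173$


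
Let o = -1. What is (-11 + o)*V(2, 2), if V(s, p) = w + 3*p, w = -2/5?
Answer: -336/5 ≈ -67.200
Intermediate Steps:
w = -⅖ (w = -2*⅕ = -⅖ ≈ -0.40000)
V(s, p) = -⅖ + 3*p
(-11 + o)*V(2, 2) = (-11 - 1)*(-⅖ + 3*2) = -12*(-⅖ + 6) = -12*28/5 = -336/5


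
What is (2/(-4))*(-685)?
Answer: 685/2 ≈ 342.50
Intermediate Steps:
(2/(-4))*(-685) = (2*(-1/4))*(-685) = -1/2*(-685) = 685/2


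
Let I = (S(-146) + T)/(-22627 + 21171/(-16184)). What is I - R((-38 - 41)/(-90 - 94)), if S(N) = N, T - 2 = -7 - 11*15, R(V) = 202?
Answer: -73970626734/366216539 ≈ -201.99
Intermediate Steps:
T = -170 (T = 2 + (-7 - 11*15) = 2 + (-7 - 165) = 2 - 172 = -170)
I = 5114144/366216539 (I = (-146 - 170)/(-22627 + 21171/(-16184)) = -316/(-22627 + 21171*(-1/16184)) = -316/(-22627 - 21171/16184) = -316/(-366216539/16184) = -316*(-16184/366216539) = 5114144/366216539 ≈ 0.013965)
I - R((-38 - 41)/(-90 - 94)) = 5114144/366216539 - 1*202 = 5114144/366216539 - 202 = -73970626734/366216539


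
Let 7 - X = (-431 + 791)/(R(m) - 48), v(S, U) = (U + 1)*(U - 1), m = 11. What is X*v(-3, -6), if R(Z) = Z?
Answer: 21665/37 ≈ 585.54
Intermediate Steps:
v(S, U) = (1 + U)*(-1 + U)
X = 619/37 (X = 7 - (-431 + 791)/(11 - 48) = 7 - 360/(-37) = 7 - 360*(-1)/37 = 7 - 1*(-360/37) = 7 + 360/37 = 619/37 ≈ 16.730)
X*v(-3, -6) = 619*(-1 + (-6)**2)/37 = 619*(-1 + 36)/37 = (619/37)*35 = 21665/37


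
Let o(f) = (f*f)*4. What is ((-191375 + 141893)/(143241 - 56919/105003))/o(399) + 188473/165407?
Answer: 33429383512169445949/29338189932056964728 ≈ 1.1395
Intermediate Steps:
o(f) = 4*f² (o(f) = f²*4 = 4*f²)
((-191375 + 141893)/(143241 - 56919/105003))/o(399) + 188473/165407 = ((-191375 + 141893)/(143241 - 56919/105003))/((4*399²)) + 188473/165407 = (-49482/(143241 - 56919*1/105003))/((4*159201)) + 188473*(1/165407) = -49482/(143241 - 18973/35001)/636804 + 188473/165407 = -49482/5013559268/35001*(1/636804) + 188473/165407 = -49482*35001/5013559268*(1/636804) + 188473/165407 = -865959741/2506779634*1/636804 + 188473/165407 = -96217749/177369699783304 + 188473/165407 = 33429383512169445949/29338189932056964728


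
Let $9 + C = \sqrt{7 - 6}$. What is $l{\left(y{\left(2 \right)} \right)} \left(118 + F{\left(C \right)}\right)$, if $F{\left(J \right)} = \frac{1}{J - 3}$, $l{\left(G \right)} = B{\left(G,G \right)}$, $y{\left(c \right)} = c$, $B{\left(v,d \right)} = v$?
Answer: $\frac{2594}{11} \approx 235.82$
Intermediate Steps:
$l{\left(G \right)} = G$
$C = -8$ ($C = -9 + \sqrt{7 - 6} = -9 + \sqrt{1} = -9 + 1 = -8$)
$F{\left(J \right)} = \frac{1}{-3 + J}$
$l{\left(y{\left(2 \right)} \right)} \left(118 + F{\left(C \right)}\right) = 2 \left(118 + \frac{1}{-3 - 8}\right) = 2 \left(118 + \frac{1}{-11}\right) = 2 \left(118 - \frac{1}{11}\right) = 2 \cdot \frac{1297}{11} = \frac{2594}{11}$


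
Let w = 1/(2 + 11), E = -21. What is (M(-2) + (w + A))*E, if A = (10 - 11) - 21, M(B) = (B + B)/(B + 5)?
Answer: 6349/13 ≈ 488.38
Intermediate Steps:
M(B) = 2*B/(5 + B) (M(B) = (2*B)/(5 + B) = 2*B/(5 + B))
A = -22 (A = -1 - 21 = -22)
w = 1/13 ≈ 0.076923
(M(-2) + (w + A))*E = (2*(-2)/(5 - 2) + (1/13 - 22))*(-21) = (2*(-2)/3 - 285/13)*(-21) = (2*(-2)*(⅓) - 285/13)*(-21) = (-4/3 - 285/13)*(-21) = -907/39*(-21) = 6349/13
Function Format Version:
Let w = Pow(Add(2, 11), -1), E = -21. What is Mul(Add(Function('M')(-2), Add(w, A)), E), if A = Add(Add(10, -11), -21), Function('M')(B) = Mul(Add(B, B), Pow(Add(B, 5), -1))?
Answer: Rational(6349, 13) ≈ 488.38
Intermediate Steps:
Function('M')(B) = Mul(2, B, Pow(Add(5, B), -1)) (Function('M')(B) = Mul(Mul(2, B), Pow(Add(5, B), -1)) = Mul(2, B, Pow(Add(5, B), -1)))
A = -22 (A = Add(-1, -21) = -22)
w = Rational(1, 13) (w = Pow(13, -1) = Rational(1, 13) ≈ 0.076923)
Mul(Add(Function('M')(-2), Add(w, A)), E) = Mul(Add(Mul(2, -2, Pow(Add(5, -2), -1)), Add(Rational(1, 13), -22)), -21) = Mul(Add(Mul(2, -2, Pow(3, -1)), Rational(-285, 13)), -21) = Mul(Add(Mul(2, -2, Rational(1, 3)), Rational(-285, 13)), -21) = Mul(Add(Rational(-4, 3), Rational(-285, 13)), -21) = Mul(Rational(-907, 39), -21) = Rational(6349, 13)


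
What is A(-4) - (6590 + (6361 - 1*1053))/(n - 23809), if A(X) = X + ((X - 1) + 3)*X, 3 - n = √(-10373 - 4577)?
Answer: 1275103066/283370293 - 29745*I*√598/283370293 ≈ 4.4998 - 0.0025669*I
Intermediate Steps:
n = 3 - 5*I*√598 (n = 3 - √(-10373 - 4577) = 3 - √(-14950) = 3 - 5*I*√598 ≈ 3.0 - 122.27*I)
A(X) = X + X*(2 + X) (A(X) = X + ((-1 + X) + 3)*X = X + (2 + X)*X = X + X*(2 + X))
A(-4) - (6590 + (6361 - 1*1053))/(n - 23809) = -4*(3 - 4) - (6590 + (6361 - 1*1053))/((3 - 5*I*√598) - 23809) = -4*(-1) - (6590 + (6361 - 1053))/(-23806 - 5*I*√598) = 4 - (6590 + 5308)/(-23806 - 5*I*√598) = 4 - 11898/(-23806 - 5*I*√598)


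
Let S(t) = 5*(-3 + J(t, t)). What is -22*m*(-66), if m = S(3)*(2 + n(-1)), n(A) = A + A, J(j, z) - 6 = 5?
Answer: 0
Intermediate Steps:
J(j, z) = 11 (J(j, z) = 6 + 5 = 11)
n(A) = 2*A
S(t) = 40 (S(t) = 5*(-3 + 11) = 5*8 = 40)
m = 0 (m = 40*(2 + 2*(-1)) = 40*(2 - 2) = 40*0 = 0)
-22*m*(-66) = -22*0*(-66) = 0*(-66) = 0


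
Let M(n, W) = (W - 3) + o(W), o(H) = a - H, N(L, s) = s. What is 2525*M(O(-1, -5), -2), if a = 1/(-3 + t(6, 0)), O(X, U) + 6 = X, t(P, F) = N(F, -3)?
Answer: -47975/6 ≈ -7995.8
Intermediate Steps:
t(P, F) = -3
O(X, U) = -6 + X
a = -⅙ (a = 1/(-3 - 3) = 1/(-6) = -⅙ ≈ -0.16667)
o(H) = -⅙ - H
M(n, W) = -19/6 (M(n, W) = (W - 3) + (-⅙ - W) = (-3 + W) + (-⅙ - W) = -19/6)
2525*M(O(-1, -5), -2) = 2525*(-19/6) = -47975/6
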